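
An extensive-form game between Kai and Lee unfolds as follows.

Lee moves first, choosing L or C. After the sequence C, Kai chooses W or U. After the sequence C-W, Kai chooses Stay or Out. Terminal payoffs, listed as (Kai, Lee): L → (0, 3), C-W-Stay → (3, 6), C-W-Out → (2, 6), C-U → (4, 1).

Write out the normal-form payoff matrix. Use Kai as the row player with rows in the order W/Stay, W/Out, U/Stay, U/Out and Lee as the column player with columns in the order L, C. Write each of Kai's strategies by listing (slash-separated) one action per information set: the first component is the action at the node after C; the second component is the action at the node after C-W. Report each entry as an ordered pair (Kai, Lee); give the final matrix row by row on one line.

W/Stay: (0,3) (3,6) | W/Out: (0,3) (2,6) | U/Stay: (0,3) (4,1) | U/Out: (0,3) (4,1)

Row W/Stay: L→(0,3), C→(3,6)
Row W/Out: L→(0,3), C→(2,6)
Row U/Stay: L→(0,3), C→(4,1)
Row U/Out: L→(0,3), C→(4,1)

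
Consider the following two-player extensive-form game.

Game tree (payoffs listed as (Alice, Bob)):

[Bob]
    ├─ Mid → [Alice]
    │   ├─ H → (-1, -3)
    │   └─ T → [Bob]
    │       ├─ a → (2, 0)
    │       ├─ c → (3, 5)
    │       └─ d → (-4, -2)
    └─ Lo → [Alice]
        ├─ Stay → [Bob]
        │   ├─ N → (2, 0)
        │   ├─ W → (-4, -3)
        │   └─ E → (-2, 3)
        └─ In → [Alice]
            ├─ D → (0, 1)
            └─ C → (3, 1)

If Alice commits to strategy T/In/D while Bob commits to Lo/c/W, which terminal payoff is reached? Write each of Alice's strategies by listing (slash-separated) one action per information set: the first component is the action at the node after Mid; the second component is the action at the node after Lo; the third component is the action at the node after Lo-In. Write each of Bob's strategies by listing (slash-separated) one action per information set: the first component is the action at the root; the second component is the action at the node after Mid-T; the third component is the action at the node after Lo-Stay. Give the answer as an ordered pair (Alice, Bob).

Trace the play path from the root:
  Bob plays Lo
  Alice plays In at [Lo]
  Alice plays D at [Lo-In]
→ terminal payoff (0, 1).
(Alice's choice at the node after Mid is never reached on this path, so it doesn't affect the outcome.)

(0, 1)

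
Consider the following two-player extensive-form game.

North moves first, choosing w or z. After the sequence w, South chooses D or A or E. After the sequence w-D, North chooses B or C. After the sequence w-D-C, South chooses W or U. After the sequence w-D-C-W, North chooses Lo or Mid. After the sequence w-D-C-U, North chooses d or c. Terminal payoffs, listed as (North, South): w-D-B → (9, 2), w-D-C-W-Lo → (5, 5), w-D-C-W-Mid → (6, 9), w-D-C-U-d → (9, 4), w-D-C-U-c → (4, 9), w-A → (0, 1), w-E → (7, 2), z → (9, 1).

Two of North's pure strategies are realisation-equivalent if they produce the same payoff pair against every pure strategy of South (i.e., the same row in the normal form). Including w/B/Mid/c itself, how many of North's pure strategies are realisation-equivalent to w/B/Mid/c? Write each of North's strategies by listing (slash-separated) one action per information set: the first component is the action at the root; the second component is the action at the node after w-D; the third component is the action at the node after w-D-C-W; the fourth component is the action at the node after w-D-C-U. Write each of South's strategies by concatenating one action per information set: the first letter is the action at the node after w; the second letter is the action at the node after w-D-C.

Row for w/B/Mid/c (columns DW, DU, AW, AU, EW, EU): (9,2) (9,2) (0,1) (0,1) (7,2) (7,2).
Under w/B/Mid/c, North's choice at the node after w-D-C-W and at the node after w-D-C-U can never be reached regardless of what South does, so varying those choices leaves every outcome unchanged.
Holding the reachable choices fixed and varying the unreachable ones freely already gives 2 × 2 = 4 equivalent strategies.
No other strategy reproduces this row, so those 4 are the full class: w/B/Lo/d, w/B/Lo/c, w/B/Mid/d, w/B/Mid/c.

4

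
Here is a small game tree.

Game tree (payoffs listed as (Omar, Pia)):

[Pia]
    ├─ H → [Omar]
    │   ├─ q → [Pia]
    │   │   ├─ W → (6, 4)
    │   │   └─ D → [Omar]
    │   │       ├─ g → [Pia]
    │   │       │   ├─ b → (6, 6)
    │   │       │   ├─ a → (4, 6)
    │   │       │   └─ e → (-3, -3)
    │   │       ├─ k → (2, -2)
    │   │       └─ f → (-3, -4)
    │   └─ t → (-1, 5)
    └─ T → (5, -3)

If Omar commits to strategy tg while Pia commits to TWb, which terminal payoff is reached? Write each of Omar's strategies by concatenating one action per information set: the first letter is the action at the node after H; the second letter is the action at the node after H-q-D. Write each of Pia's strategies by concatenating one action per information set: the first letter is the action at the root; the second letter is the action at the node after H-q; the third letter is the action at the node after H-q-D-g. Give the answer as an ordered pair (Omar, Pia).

(5, -3)

Trace the play path from the root:
  Pia plays T
→ terminal payoff (5, -3).
(Omar's choice at the node after H is never reached on this path, so it doesn't affect the outcome.)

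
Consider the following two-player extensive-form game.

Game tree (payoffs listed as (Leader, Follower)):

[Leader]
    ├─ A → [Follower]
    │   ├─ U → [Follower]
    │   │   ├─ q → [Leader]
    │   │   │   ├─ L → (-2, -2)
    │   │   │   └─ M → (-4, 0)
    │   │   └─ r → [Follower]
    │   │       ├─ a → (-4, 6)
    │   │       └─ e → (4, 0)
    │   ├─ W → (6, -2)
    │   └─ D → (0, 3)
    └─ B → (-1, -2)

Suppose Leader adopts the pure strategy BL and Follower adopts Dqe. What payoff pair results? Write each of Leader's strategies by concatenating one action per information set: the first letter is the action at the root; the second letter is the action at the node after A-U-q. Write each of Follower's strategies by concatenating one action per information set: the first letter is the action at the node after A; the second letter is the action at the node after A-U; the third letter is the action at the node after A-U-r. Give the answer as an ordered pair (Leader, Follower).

(-1, -2)

Trace the play path from the root:
  Leader plays B
→ terminal payoff (-1, -2).
(Leader's choice at the node after A-U-q is never reached on this path, so it doesn't affect the outcome.)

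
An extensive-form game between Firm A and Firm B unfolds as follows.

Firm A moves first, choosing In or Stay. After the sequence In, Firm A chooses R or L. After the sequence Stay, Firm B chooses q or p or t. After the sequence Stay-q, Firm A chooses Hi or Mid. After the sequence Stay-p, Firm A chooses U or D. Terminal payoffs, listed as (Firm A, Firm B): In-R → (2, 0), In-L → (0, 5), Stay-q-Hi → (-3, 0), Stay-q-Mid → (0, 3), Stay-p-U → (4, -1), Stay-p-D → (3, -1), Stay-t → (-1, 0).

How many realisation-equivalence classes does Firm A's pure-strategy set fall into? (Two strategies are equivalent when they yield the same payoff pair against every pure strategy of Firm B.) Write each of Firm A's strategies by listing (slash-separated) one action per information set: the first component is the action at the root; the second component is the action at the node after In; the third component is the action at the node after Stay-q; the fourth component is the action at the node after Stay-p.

Firm A has 16 pure strategies: In/R/Hi/U, In/R/Hi/D, In/R/Mid/U, In/R/Mid/D, In/L/Hi/U, In/L/Hi/D, In/L/Mid/U, In/L/Mid/D, Stay/R/Hi/U, Stay/R/Hi/D, Stay/R/Mid/U, Stay/R/Mid/D, Stay/L/Hi/U, Stay/L/Hi/D, Stay/L/Mid/U, Stay/L/Mid/D. Columns: q, p, t.
{In/R/Hi/U, In/R/Hi/D, In/R/Mid/U, In/R/Mid/D} → row (2,0) (2,0) (2,0)
{In/L/Hi/U, In/L/Hi/D, In/L/Mid/U, In/L/Mid/D} → row (0,5) (0,5) (0,5)
{Stay/R/Hi/U, Stay/L/Hi/U} → row (-3,0) (4,-1) (-1,0)
{Stay/R/Hi/D, Stay/L/Hi/D} → row (-3,0) (3,-1) (-1,0)
{Stay/R/Mid/U, Stay/L/Mid/U} → row (0,3) (4,-1) (-1,0)
{Stay/R/Mid/D, Stay/L/Mid/D} → row (0,3) (3,-1) (-1,0)
That's 6 distinct rows out of 16 strategies.

6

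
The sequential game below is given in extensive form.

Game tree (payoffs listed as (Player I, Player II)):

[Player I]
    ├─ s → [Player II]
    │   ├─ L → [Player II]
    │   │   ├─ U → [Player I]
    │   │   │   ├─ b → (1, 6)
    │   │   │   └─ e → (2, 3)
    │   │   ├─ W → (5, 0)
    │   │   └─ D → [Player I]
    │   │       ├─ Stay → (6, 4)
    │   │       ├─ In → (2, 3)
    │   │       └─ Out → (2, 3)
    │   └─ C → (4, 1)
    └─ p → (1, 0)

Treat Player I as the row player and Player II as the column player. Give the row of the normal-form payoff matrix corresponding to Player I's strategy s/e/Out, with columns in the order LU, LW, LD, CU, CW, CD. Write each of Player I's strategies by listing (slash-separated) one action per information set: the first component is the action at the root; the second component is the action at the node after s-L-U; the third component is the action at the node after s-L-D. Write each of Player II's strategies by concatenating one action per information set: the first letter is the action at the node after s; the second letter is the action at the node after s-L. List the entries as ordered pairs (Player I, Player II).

vs LU: Player I plays s → Player II plays L at [s] → Player II plays U at [s-L] → Player I plays e at [s-L-U] → (2, 3)
vs LW: Player I plays s → Player II plays L at [s] → Player II plays W at [s-L] → (5, 0)
vs LD: Player I plays s → Player II plays L at [s] → Player II plays D at [s-L] → Player I plays Out at [s-L-D] → (2, 3)
vs CU: Player I plays s → Player II plays C at [s] → (4, 1)
vs CW: Player I plays s → Player II plays C at [s] → (4, 1)
vs CD: Player I plays s → Player II plays C at [s] → (4, 1)

(2,3) (5,0) (2,3) (4,1) (4,1) (4,1)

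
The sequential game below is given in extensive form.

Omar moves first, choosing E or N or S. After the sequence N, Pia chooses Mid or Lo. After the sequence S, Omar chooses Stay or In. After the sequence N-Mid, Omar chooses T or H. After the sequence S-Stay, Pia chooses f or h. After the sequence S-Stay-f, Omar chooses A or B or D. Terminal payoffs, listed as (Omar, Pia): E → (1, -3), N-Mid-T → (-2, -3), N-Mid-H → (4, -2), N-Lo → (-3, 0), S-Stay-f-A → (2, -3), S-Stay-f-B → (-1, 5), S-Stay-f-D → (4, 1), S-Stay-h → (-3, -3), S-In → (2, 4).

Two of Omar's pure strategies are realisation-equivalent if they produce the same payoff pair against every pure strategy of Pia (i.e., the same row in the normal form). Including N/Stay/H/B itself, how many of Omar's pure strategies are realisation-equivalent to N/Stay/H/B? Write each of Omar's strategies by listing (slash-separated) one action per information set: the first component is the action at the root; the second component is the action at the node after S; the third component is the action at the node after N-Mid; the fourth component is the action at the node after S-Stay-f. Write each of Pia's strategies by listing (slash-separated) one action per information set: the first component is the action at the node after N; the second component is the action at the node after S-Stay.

6

Row for N/Stay/H/B (columns Mid/f, Mid/h, Lo/f, Lo/h): (4,-2) (4,-2) (-3,0) (-3,0).
Under N/Stay/H/B, Omar's choice at the node after S and at the node after S-Stay-f can never be reached regardless of what Pia does, so varying those choices leaves every outcome unchanged.
Holding the reachable choices fixed and varying the unreachable ones freely already gives 2 × 3 = 6 equivalent strategies.
No other strategy reproduces this row, so those 6 are the full class: N/Stay/H/A, N/Stay/H/B, N/Stay/H/D, N/In/H/A, N/In/H/B, N/In/H/D.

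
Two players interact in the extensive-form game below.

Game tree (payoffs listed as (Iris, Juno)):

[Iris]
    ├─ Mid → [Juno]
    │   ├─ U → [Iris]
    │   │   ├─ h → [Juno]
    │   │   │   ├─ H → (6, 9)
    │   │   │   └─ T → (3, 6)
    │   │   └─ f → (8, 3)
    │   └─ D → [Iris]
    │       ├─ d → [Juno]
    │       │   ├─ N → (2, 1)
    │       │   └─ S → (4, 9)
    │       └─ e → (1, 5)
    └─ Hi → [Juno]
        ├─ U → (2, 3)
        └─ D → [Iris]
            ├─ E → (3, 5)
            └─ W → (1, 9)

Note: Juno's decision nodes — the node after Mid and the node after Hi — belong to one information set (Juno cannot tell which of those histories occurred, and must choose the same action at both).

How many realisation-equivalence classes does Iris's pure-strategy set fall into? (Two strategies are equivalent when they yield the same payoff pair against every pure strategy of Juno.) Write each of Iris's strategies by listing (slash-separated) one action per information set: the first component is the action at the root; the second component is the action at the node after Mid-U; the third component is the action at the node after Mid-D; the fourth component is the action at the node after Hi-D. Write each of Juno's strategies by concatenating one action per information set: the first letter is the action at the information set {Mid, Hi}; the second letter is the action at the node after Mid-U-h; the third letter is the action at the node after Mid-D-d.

Iris has 16 pure strategies: Mid/h/d/E, Mid/h/d/W, Mid/h/e/E, Mid/h/e/W, Mid/f/d/E, Mid/f/d/W, Mid/f/e/E, Mid/f/e/W, Hi/h/d/E, Hi/h/d/W, Hi/h/e/E, Hi/h/e/W, Hi/f/d/E, Hi/f/d/W, Hi/f/e/E, Hi/f/e/W. Columns: UHN, UHS, UTN, UTS, DHN, DHS, DTN, DTS.
{Mid/h/d/E, Mid/h/d/W} → row (6,9) (6,9) (3,6) (3,6) (2,1) (4,9) (2,1) (4,9)
{Mid/h/e/E, Mid/h/e/W} → row (6,9) (6,9) (3,6) (3,6) (1,5) (1,5) (1,5) (1,5)
{Mid/f/d/E, Mid/f/d/W} → row (8,3) (8,3) (8,3) (8,3) (2,1) (4,9) (2,1) (4,9)
{Mid/f/e/E, Mid/f/e/W} → row (8,3) (8,3) (8,3) (8,3) (1,5) (1,5) (1,5) (1,5)
{Hi/h/d/E, Hi/h/e/E, Hi/f/d/E, Hi/f/e/E} → row (2,3) (2,3) (2,3) (2,3) (3,5) (3,5) (3,5) (3,5)
{Hi/h/d/W, Hi/h/e/W, Hi/f/d/W, Hi/f/e/W} → row (2,3) (2,3) (2,3) (2,3) (1,9) (1,9) (1,9) (1,9)
That's 6 distinct rows out of 16 strategies.

6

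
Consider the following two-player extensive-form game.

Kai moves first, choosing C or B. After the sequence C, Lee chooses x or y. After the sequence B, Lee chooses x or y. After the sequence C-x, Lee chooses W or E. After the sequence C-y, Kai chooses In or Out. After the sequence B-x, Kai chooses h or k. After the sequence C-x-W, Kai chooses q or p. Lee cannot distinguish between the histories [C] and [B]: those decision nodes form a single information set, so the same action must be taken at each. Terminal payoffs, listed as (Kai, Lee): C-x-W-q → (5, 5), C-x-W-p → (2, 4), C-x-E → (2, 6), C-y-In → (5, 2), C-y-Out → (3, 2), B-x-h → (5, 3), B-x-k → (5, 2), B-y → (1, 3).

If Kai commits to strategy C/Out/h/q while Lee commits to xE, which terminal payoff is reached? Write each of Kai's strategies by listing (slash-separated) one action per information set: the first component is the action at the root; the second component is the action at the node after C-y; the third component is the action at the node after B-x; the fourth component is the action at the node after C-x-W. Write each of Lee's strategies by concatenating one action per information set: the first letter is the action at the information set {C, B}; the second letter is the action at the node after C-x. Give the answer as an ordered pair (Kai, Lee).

Trace the play path from the root:
  Kai plays C
  Lee plays x at [C]
  Lee plays E at [C-x]
→ terminal payoff (2, 6).
(Kai's choice at the node after C-y is never reached on this path, so it doesn't affect the outcome.)

(2, 6)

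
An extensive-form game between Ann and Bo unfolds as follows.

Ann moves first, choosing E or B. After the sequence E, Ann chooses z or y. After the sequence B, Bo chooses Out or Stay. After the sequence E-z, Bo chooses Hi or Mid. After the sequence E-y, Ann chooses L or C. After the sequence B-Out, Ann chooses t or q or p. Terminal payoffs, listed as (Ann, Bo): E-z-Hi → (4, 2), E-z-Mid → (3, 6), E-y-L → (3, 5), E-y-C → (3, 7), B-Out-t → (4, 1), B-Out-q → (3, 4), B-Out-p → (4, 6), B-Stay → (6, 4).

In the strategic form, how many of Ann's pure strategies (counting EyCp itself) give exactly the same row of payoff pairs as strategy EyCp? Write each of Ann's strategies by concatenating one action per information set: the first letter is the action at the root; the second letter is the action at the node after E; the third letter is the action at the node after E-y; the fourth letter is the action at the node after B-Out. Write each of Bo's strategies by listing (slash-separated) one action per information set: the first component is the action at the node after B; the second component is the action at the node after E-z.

3

Row for EyCp (columns Out/Hi, Out/Mid, Stay/Hi, Stay/Mid): (3,7) (3,7) (3,7) (3,7).
Under EyCp, Ann's choice at the node after B-Out can never be reached regardless of what Bo does, so varying those choices leaves every outcome unchanged.
Holding the reachable choices fixed and varying the unreachable one freely already gives 3 equivalent strategies.
No other strategy reproduces this row, so those 3 are the full class: EyCt, EyCq, EyCp.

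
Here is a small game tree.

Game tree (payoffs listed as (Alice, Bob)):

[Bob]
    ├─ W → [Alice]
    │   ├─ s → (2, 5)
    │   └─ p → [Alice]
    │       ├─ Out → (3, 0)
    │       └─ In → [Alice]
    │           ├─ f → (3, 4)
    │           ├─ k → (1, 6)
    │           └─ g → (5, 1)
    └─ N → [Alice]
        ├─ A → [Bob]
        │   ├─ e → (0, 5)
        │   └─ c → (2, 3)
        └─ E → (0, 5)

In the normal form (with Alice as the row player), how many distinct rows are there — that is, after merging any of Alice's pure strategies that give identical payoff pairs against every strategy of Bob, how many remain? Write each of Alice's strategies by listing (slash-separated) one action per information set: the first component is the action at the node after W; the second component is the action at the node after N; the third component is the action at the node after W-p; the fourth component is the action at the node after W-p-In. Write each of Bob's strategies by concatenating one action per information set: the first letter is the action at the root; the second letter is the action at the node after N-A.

10

Alice has 24 pure strategies: s/A/Out/f, s/A/Out/k, s/A/Out/g, s/A/In/f, s/A/In/k, s/A/In/g, s/E/Out/f, s/E/Out/k, s/E/Out/g, s/E/In/f, s/E/In/k, s/E/In/g, p/A/Out/f, p/A/Out/k, p/A/Out/g, p/A/In/f, p/A/In/k, p/A/In/g, p/E/Out/f, p/E/Out/k, p/E/Out/g, p/E/In/f, p/E/In/k, p/E/In/g. Columns: We, Wc, Ne, Nc.
{s/A/Out/f, s/A/Out/k, s/A/Out/g, s/A/In/f, s/A/In/k, s/A/In/g} → row (2,5) (2,5) (0,5) (2,3)
{s/E/Out/f, s/E/Out/k, s/E/Out/g, s/E/In/f, s/E/In/k, s/E/In/g} → row (2,5) (2,5) (0,5) (0,5)
{p/A/Out/f, p/A/Out/k, p/A/Out/g} → row (3,0) (3,0) (0,5) (2,3)
{p/A/In/f} → row (3,4) (3,4) (0,5) (2,3)
{p/A/In/k} → row (1,6) (1,6) (0,5) (2,3)
{p/A/In/g} → row (5,1) (5,1) (0,5) (2,3)
{p/E/Out/f, p/E/Out/k, p/E/Out/g} → row (3,0) (3,0) (0,5) (0,5)
{p/E/In/f} → row (3,4) (3,4) (0,5) (0,5)
{p/E/In/k} → row (1,6) (1,6) (0,5) (0,5)
{p/E/In/g} → row (5,1) (5,1) (0,5) (0,5)
That's 10 distinct rows out of 24 strategies.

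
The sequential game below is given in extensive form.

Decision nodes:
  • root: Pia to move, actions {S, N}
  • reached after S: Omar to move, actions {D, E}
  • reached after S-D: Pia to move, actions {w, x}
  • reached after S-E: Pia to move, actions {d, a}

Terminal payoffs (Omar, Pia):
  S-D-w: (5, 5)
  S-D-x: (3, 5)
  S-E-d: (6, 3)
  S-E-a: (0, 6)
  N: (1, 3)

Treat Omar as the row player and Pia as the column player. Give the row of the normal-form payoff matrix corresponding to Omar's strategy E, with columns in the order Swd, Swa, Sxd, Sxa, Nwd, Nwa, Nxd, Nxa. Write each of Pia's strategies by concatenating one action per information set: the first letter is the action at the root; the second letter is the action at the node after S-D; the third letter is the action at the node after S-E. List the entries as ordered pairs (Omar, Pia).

(6,3) (0,6) (6,3) (0,6) (1,3) (1,3) (1,3) (1,3)

vs Swd: Pia plays S → Omar plays E at [S] → Pia plays d at [S-E] → (6, 3)
vs Swa: Pia plays S → Omar plays E at [S] → Pia plays a at [S-E] → (0, 6)
vs Sxd: Pia plays S → Omar plays E at [S] → Pia plays d at [S-E] → (6, 3)
vs Sxa: Pia plays S → Omar plays E at [S] → Pia plays a at [S-E] → (0, 6)
vs Nwd: Pia plays N → (1, 3)
vs Nwa: Pia plays N → (1, 3)
vs Nxd: Pia plays N → (1, 3)
vs Nxa: Pia plays N → (1, 3)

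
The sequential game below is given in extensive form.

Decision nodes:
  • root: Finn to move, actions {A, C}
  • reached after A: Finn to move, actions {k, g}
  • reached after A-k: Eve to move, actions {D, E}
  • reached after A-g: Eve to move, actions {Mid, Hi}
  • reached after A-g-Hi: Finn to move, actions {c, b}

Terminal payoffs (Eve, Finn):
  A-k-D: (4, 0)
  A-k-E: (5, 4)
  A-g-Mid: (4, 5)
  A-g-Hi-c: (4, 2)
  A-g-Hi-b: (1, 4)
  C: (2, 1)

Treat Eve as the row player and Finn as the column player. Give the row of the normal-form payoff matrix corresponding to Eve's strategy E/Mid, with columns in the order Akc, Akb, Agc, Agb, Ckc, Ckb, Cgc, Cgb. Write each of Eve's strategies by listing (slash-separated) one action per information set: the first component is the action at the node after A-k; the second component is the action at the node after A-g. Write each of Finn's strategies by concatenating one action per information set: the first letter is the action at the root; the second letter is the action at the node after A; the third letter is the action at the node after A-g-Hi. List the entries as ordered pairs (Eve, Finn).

vs Akc: Finn plays A → Finn plays k at [A] → Eve plays E at [A-k] → (5, 4)
vs Akb: Finn plays A → Finn plays k at [A] → Eve plays E at [A-k] → (5, 4)
vs Agc: Finn plays A → Finn plays g at [A] → Eve plays Mid at [A-g] → (4, 5)
vs Agb: Finn plays A → Finn plays g at [A] → Eve plays Mid at [A-g] → (4, 5)
vs Ckc: Finn plays C → (2, 1)
vs Ckb: Finn plays C → (2, 1)
vs Cgc: Finn plays C → (2, 1)
vs Cgb: Finn plays C → (2, 1)

(5,4) (5,4) (4,5) (4,5) (2,1) (2,1) (2,1) (2,1)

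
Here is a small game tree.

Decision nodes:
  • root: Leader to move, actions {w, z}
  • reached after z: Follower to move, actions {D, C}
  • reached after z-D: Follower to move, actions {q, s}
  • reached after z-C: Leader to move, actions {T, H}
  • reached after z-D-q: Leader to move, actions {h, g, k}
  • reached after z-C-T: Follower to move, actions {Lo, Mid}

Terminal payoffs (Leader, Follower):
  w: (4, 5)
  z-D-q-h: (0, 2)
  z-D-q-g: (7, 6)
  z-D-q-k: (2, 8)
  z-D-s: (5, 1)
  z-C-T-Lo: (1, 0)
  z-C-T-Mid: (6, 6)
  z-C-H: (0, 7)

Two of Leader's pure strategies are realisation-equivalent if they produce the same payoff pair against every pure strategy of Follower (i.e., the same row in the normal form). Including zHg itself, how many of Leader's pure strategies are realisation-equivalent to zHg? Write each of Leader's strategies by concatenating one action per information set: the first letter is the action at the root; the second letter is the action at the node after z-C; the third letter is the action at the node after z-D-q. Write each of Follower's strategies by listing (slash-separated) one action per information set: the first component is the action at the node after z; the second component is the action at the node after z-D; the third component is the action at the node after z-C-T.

1

Row for zHg (columns D/q/Lo, D/q/Mid, D/s/Lo, D/s/Mid, C/q/Lo, C/q/Mid, C/s/Lo, C/s/Mid): (7,6) (7,6) (5,1) (5,1) (0,7) (0,7) (0,7) (0,7).
Every one of Leader's information sets is on the play path for some reply by Follower when Leader follows zHg.
Changing the action at any of them therefore changes at least one column, so only zHg itself gives this row.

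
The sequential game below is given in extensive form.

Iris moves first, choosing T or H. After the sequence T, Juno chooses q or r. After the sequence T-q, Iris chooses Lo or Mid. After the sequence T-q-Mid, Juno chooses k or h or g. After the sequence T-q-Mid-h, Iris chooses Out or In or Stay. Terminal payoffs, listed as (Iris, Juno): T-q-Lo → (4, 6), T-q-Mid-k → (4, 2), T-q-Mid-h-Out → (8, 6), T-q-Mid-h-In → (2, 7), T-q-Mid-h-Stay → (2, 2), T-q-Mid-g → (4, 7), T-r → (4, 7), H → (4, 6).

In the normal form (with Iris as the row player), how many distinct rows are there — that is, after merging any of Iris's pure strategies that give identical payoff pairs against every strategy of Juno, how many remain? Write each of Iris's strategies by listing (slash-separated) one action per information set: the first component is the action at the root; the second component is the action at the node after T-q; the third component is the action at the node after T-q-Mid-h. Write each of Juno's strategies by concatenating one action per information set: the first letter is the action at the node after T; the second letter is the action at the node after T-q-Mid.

Iris has 12 pure strategies: T/Lo/Out, T/Lo/In, T/Lo/Stay, T/Mid/Out, T/Mid/In, T/Mid/Stay, H/Lo/Out, H/Lo/In, H/Lo/Stay, H/Mid/Out, H/Mid/In, H/Mid/Stay. Columns: qk, qh, qg, rk, rh, rg.
{T/Lo/Out, T/Lo/In, T/Lo/Stay} → row (4,6) (4,6) (4,6) (4,7) (4,7) (4,7)
{T/Mid/Out} → row (4,2) (8,6) (4,7) (4,7) (4,7) (4,7)
{T/Mid/In} → row (4,2) (2,7) (4,7) (4,7) (4,7) (4,7)
{T/Mid/Stay} → row (4,2) (2,2) (4,7) (4,7) (4,7) (4,7)
{H/Lo/Out, H/Lo/In, H/Lo/Stay, H/Mid/Out, H/Mid/In, H/Mid/Stay} → row (4,6) (4,6) (4,6) (4,6) (4,6) (4,6)
That's 5 distinct rows out of 12 strategies.

5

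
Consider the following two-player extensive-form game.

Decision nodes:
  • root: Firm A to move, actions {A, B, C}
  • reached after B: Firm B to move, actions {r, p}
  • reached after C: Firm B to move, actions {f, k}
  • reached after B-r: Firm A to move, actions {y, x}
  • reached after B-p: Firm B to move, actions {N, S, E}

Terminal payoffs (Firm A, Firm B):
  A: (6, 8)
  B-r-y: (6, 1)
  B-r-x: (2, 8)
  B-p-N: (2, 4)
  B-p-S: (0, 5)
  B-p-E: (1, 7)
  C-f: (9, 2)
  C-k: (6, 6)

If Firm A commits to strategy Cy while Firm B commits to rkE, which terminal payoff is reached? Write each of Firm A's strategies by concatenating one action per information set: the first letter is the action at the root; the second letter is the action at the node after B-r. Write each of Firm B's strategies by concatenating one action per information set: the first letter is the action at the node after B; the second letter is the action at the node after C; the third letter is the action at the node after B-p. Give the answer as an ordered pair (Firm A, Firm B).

(6, 6)

Trace the play path from the root:
  Firm A plays C
  Firm B plays k at [C]
→ terminal payoff (6, 6).
(Firm A's choice at the node after B-r is never reached on this path, so it doesn't affect the outcome.)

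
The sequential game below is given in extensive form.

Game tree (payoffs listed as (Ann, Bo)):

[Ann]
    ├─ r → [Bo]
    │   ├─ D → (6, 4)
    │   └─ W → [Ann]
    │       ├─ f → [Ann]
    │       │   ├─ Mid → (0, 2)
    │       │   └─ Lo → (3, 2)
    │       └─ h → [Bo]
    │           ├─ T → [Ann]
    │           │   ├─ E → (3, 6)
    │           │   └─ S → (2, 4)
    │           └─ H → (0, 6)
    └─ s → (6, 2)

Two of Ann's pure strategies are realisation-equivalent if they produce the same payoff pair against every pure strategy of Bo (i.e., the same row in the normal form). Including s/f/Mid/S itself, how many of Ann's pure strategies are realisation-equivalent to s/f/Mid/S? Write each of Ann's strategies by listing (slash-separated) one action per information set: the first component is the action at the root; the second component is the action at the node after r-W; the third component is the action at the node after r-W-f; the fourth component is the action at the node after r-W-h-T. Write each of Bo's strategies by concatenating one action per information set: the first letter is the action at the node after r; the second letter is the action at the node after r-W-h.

Row for s/f/Mid/S (columns DT, DH, WT, WH): (6,2) (6,2) (6,2) (6,2).
Under s/f/Mid/S, Ann's choice at the node after r-W and at the node after r-W-f and at the node after r-W-h-T can never be reached regardless of what Bo does, so varying those choices leaves every outcome unchanged.
Holding the reachable choices fixed and varying the unreachable ones freely already gives 2 × 2 × 2 = 8 equivalent strategies.
No other strategy reproduces this row, so those 8 are the full class: s/f/Mid/E, s/f/Mid/S, s/f/Lo/E, s/f/Lo/S, s/h/Mid/E, s/h/Mid/S, s/h/Lo/E, s/h/Lo/S.

8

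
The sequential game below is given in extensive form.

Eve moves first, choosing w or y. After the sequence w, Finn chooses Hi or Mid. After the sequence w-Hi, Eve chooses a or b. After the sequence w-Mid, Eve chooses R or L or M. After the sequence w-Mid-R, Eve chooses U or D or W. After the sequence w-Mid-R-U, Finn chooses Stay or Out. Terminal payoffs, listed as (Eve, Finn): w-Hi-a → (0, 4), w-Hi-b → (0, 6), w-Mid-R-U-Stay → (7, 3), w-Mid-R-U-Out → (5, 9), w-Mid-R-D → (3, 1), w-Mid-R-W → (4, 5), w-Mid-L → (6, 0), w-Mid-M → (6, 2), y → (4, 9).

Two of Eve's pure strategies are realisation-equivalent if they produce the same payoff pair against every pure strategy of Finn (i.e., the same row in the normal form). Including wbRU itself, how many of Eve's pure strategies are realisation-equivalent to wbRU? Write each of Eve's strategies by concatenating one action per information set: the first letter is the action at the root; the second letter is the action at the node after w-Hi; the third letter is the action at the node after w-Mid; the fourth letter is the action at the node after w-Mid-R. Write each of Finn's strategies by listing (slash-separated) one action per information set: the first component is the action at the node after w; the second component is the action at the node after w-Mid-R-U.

1

Row for wbRU (columns Hi/Stay, Hi/Out, Mid/Stay, Mid/Out): (0,6) (0,6) (7,3) (5,9).
Every one of Eve's information sets is on the play path for some reply by Finn when Eve follows wbRU.
Changing the action at any of them therefore changes at least one column, so only wbRU itself gives this row.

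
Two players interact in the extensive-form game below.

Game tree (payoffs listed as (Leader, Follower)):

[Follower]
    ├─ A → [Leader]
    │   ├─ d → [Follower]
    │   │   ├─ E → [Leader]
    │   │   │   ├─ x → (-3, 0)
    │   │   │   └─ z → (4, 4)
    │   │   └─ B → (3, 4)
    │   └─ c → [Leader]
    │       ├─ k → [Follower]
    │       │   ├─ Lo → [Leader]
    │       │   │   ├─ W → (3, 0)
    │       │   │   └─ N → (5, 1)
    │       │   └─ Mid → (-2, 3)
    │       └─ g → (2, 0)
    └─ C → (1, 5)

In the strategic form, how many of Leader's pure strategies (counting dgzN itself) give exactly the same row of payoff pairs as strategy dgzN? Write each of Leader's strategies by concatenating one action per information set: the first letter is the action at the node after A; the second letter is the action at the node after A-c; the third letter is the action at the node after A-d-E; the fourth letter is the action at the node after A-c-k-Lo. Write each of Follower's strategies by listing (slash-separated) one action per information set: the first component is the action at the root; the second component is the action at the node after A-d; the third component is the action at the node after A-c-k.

Row for dgzN (columns A/E/Lo, A/E/Mid, A/B/Lo, A/B/Mid, C/E/Lo, C/E/Mid, C/B/Lo, C/B/Mid): (4,4) (4,4) (3,4) (3,4) (1,5) (1,5) (1,5) (1,5).
Under dgzN, Leader's choice at the node after A-c and at the node after A-c-k-Lo can never be reached regardless of what Follower does, so varying those choices leaves every outcome unchanged.
Holding the reachable choices fixed and varying the unreachable ones freely already gives 2 × 2 = 4 equivalent strategies.
No other strategy reproduces this row, so those 4 are the full class: dkzW, dkzN, dgzW, dgzN.

4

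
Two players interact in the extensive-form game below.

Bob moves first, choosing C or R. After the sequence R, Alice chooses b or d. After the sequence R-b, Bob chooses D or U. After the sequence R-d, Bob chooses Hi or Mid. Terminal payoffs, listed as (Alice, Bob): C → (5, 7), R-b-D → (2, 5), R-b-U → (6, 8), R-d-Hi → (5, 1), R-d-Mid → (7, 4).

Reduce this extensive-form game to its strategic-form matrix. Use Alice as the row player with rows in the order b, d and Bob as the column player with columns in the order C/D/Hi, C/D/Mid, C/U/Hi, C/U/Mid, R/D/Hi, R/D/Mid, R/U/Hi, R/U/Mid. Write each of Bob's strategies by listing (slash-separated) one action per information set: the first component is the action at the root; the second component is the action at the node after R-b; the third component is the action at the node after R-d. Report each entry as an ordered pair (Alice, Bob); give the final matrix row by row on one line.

b: (5,7) (5,7) (5,7) (5,7) (2,5) (2,5) (6,8) (6,8) | d: (5,7) (5,7) (5,7) (5,7) (5,1) (7,4) (5,1) (7,4)

Row b: C/D/Hi→(5,7), C/D/Mid→(5,7), C/U/Hi→(5,7), C/U/Mid→(5,7), R/D/Hi→(2,5), R/D/Mid→(2,5), R/U/Hi→(6,8), R/U/Mid→(6,8)
Row d: C/D/Hi→(5,7), C/D/Mid→(5,7), C/U/Hi→(5,7), C/U/Mid→(5,7), R/D/Hi→(5,1), R/D/Mid→(7,4), R/U/Hi→(5,1), R/U/Mid→(7,4)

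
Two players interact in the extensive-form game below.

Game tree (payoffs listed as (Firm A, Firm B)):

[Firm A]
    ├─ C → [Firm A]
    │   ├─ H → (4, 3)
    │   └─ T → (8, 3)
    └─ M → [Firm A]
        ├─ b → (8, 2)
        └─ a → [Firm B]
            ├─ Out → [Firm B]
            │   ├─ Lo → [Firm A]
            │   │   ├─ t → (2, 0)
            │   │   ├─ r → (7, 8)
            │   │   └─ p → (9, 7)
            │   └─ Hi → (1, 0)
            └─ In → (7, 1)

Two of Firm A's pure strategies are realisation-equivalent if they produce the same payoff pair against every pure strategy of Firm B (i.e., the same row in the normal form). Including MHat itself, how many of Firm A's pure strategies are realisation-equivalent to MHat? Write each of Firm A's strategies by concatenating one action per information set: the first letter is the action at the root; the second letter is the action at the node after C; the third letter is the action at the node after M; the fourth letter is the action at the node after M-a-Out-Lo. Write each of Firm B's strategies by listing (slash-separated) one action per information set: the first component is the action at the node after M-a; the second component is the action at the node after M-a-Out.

Row for MHat (columns Out/Lo, Out/Hi, In/Lo, In/Hi): (2,0) (1,0) (7,1) (7,1).
Under MHat, Firm A's choice at the node after C can never be reached regardless of what Firm B does, so varying those choices leaves every outcome unchanged.
Holding the reachable choices fixed and varying the unreachable one freely already gives 2 equivalent strategies.
No other strategy reproduces this row, so those 2 are the full class: MHat, MTat.

2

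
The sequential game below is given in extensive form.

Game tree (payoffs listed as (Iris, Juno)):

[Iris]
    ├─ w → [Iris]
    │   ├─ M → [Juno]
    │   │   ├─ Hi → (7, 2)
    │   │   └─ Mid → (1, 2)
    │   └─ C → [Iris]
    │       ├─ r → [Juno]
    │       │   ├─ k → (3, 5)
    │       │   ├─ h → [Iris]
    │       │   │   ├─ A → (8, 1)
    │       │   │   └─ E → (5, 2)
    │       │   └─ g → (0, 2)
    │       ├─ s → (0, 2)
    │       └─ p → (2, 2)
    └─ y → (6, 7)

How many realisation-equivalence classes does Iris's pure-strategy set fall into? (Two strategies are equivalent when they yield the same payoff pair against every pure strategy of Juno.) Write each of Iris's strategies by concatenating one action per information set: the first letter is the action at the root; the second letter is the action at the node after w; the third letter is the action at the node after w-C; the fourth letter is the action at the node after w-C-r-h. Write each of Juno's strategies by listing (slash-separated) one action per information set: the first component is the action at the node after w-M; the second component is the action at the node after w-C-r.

6

Iris has 24 pure strategies: wMrA, wMrE, wMsA, wMsE, wMpA, wMpE, wCrA, wCrE, wCsA, wCsE, wCpA, wCpE, yMrA, yMrE, yMsA, yMsE, yMpA, yMpE, yCrA, yCrE, yCsA, yCsE, yCpA, yCpE. Columns: Hi/k, Hi/h, Hi/g, Mid/k, Mid/h, Mid/g.
{wMrA, wMrE, wMsA, wMsE, wMpA, wMpE} → row (7,2) (7,2) (7,2) (1,2) (1,2) (1,2)
{wCrA} → row (3,5) (8,1) (0,2) (3,5) (8,1) (0,2)
{wCrE} → row (3,5) (5,2) (0,2) (3,5) (5,2) (0,2)
{wCsA, wCsE} → row (0,2) (0,2) (0,2) (0,2) (0,2) (0,2)
{wCpA, wCpE} → row (2,2) (2,2) (2,2) (2,2) (2,2) (2,2)
{yMrA, yMrE, yMsA, yMsE, yMpA, yMpE, yCrA, yCrE, yCsA, yCsE, yCpA, yCpE} → row (6,7) (6,7) (6,7) (6,7) (6,7) (6,7)
That's 6 distinct rows out of 24 strategies.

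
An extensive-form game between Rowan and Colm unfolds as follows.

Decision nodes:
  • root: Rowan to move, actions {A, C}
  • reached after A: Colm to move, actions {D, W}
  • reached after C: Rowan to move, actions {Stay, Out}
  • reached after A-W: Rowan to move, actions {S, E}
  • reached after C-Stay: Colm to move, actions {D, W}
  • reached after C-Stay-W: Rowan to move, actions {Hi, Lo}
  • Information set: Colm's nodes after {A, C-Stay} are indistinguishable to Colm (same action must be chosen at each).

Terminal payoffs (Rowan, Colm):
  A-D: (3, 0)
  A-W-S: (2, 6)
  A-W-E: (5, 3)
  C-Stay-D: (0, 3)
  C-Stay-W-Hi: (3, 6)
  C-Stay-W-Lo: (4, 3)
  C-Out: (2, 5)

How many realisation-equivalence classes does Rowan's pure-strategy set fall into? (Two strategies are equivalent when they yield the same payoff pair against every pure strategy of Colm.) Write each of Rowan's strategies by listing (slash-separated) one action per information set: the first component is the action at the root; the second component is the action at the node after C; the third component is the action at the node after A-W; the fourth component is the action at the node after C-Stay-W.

Rowan has 16 pure strategies: A/Stay/S/Hi, A/Stay/S/Lo, A/Stay/E/Hi, A/Stay/E/Lo, A/Out/S/Hi, A/Out/S/Lo, A/Out/E/Hi, A/Out/E/Lo, C/Stay/S/Hi, C/Stay/S/Lo, C/Stay/E/Hi, C/Stay/E/Lo, C/Out/S/Hi, C/Out/S/Lo, C/Out/E/Hi, C/Out/E/Lo. Columns: D, W.
{A/Stay/S/Hi, A/Stay/S/Lo, A/Out/S/Hi, A/Out/S/Lo} → row (3,0) (2,6)
{A/Stay/E/Hi, A/Stay/E/Lo, A/Out/E/Hi, A/Out/E/Lo} → row (3,0) (5,3)
{C/Stay/S/Hi, C/Stay/E/Hi} → row (0,3) (3,6)
{C/Stay/S/Lo, C/Stay/E/Lo} → row (0,3) (4,3)
{C/Out/S/Hi, C/Out/S/Lo, C/Out/E/Hi, C/Out/E/Lo} → row (2,5) (2,5)
That's 5 distinct rows out of 16 strategies.

5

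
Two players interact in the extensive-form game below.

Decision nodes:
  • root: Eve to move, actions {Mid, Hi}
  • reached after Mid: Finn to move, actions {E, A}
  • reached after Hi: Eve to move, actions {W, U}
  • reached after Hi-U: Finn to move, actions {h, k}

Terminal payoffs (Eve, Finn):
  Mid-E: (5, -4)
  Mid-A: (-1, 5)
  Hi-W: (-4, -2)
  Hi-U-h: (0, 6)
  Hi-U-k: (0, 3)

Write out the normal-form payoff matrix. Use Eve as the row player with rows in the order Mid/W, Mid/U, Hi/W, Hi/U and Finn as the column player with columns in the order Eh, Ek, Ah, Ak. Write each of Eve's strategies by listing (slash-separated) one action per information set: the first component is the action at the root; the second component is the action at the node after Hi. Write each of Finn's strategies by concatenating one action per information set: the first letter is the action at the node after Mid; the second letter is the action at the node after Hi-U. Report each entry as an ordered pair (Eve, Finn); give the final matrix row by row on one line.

Row Mid/W: Eh→(5,-4), Ek→(5,-4), Ah→(-1,5), Ak→(-1,5)
Row Mid/U: Eh→(5,-4), Ek→(5,-4), Ah→(-1,5), Ak→(-1,5)
Row Hi/W: Eh→(-4,-2), Ek→(-4,-2), Ah→(-4,-2), Ak→(-4,-2)
Row Hi/U: Eh→(0,6), Ek→(0,3), Ah→(0,6), Ak→(0,3)

Mid/W: (5,-4) (5,-4) (-1,5) (-1,5) | Mid/U: (5,-4) (5,-4) (-1,5) (-1,5) | Hi/W: (-4,-2) (-4,-2) (-4,-2) (-4,-2) | Hi/U: (0,6) (0,3) (0,6) (0,3)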